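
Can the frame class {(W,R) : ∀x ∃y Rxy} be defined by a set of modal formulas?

Yes, by □r → ◇r

The condition is seriality. A defining modal formula is □r → ◇r.
Suppose □r→◇r is valid. At any x set V(r)=W. Then □r at x, so ◇r at x, so x has a successor.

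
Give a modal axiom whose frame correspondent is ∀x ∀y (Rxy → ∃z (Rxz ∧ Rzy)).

□□s → □s

The condition is density. The C4 schema □□s → □s defines it.
Suppose □□s→□s is valid. Take Rxy and set V(s)={w : xR²w}. Then □□s at x, so □s at x, so s at y, i.e. ∃z(Rxz∧Rzy).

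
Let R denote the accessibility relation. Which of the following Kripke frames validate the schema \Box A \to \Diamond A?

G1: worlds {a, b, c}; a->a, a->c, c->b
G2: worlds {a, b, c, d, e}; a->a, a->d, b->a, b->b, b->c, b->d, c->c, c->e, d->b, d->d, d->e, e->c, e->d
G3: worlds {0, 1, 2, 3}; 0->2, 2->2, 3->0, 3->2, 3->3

Frame correspondent (Sahlqvist): \forall x \exists y Rxy — i.e. seriality.
G1: fails — world b has no successor.
G2: holds.
G3: fails — world 1 has no successor.

G2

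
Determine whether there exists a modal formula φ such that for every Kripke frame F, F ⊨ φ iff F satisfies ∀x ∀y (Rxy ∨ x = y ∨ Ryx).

No

If a class were modally definable it would be closed under disjoint unions (Goldblatt–Thomason).
Take 2 disjoint single-world reflexive frames: each is trivially connected, but their disjoint union has 2 worlds with no edge between distinct components, so it is not connected.
Hence connectedness of R is not modally definable.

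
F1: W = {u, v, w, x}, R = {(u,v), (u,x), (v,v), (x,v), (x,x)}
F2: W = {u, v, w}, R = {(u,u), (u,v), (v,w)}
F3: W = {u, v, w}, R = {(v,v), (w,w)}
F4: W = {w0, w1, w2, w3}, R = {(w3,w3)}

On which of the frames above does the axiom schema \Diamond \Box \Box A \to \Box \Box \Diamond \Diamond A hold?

F1, F3, F4

This is the axiom for a generalized confluence (Geach) condition; its first-order frame correspondent is \forall x \forall y \forall z ((xRy \wedge x R^2 z) \to \exists w (y R^2 w \wedge z R^2 w)).
F1: condition met.
F2: fails — uRu, uR²v but no t with uR²t and vR²t.
F3: condition met.
F4: condition met.
Valid on: F1, F3, F4.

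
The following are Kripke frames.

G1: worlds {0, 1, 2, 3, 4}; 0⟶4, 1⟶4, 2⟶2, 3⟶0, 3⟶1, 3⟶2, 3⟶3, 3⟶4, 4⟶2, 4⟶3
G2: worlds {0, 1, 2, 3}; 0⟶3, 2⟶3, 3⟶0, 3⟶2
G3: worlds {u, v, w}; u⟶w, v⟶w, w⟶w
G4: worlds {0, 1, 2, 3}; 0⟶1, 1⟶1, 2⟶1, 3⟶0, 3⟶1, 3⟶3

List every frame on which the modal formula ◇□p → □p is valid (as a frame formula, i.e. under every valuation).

G3

The schema corresponds to the Euclidean property: ∀x ∀y ∀z (Rxy ∧ Rxz → Ryz).
G1: fails — R04 and R04 but not R44.
G2: fails — R03 and R03 but not R33.
G3: ✓.
G4: fails — R31 and R33 but not R13.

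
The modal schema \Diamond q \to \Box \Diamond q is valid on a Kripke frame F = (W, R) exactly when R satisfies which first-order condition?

The Euclidean property

This schema is the 5 axiom.
Its frame correspondent is the Euclidean property — \forall x \forall y \forall z (Rxy \wedge Rxz \to Ryz).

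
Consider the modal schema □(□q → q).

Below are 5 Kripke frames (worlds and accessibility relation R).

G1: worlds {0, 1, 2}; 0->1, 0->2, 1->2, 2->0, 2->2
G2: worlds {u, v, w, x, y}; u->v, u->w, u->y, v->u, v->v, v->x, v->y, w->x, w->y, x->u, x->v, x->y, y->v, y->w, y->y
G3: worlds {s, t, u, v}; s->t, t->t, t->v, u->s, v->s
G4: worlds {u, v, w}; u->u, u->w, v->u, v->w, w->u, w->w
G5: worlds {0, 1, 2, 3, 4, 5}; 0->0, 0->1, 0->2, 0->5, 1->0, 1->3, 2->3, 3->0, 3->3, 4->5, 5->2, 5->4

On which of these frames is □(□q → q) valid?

The schema corresponds to shift-reflexivity: ∀x ∀y (Rxy → Ryy).
G1: fails — R01 but not R11.
G2: fails — Ruw but not Rww.
G3: fails — Rtv but not Rvv.
G4: satisfies the condition.
G5: fails — R02 but not R22.

G4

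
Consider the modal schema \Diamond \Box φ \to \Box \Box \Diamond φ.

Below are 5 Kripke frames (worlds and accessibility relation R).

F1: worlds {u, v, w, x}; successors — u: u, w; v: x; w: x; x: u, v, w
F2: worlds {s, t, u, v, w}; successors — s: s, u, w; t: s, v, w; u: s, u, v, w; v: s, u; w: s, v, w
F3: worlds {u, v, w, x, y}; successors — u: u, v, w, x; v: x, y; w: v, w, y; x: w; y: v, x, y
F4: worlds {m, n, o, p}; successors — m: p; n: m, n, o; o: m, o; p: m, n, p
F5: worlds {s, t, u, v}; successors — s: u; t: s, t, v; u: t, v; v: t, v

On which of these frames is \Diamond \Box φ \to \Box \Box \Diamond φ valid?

Frame correspondent (Sahlqvist): \forall x \forall y \forall z ((xRy \wedge x R^2 z) \to \exists w (yRw \wedge zRw)) — i.e. a generalized confluence (Geach) condition.
F1: fails — uRu, uR²w but no t with uRt and wRt.
F2: holds.
F3: fails — uRv, uR²x but no t with vRt and xRt.
F4: fails — nRm, nR²n but no w with mRw and nRw.
F5: fails — tRs, tR²t but no w with sRw and tRw.
Valid on: F2.

F2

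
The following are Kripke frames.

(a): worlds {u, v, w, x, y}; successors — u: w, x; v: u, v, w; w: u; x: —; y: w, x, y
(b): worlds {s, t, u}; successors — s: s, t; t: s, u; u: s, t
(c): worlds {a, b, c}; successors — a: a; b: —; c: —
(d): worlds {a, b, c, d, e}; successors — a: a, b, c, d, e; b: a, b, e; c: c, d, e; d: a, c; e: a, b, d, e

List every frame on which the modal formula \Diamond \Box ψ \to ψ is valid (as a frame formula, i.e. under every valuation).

(c)

Frame correspondent (Sahlqvist): \forall x \forall y (Rxy \to Ryx) — i.e. symmetry.
(a): fails — Ryx but not Rxy.
(b): fails — Rus but not Rsu.
(c): condition met.
(d): fails — Red but not Rde.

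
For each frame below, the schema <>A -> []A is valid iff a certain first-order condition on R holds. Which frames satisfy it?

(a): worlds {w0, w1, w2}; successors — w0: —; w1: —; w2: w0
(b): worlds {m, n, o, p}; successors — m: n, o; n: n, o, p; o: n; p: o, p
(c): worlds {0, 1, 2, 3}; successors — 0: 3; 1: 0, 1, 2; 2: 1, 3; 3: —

This is the axiom for partial functionality; its first-order frame correspondent is forall x forall y forall z (Rxy & Rxz -> y = z).
(a): holds.
(b): fails — m sees both n and o.
(c): fails — 1 sees both 0 and 1.
Valid on: (a).

(a)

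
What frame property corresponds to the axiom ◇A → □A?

partial functionality: ∀x ∀y ∀z (Rxy ∧ Rxz → y = z)

Suppose ◇A→□A is valid. Take Rxy, Rxz and set V(A)={y}. Then ◇A at x, so □A at x, so A at z, i.e. z=y.
Conversely, on a frame with partial functionality the schema holds at every world under every valuation.
Frame condition: ∀x ∀y ∀z (Rxy ∧ Rxz → y = z).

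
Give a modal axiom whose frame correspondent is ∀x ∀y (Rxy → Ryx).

This is symmetry; the standard corresponding axiom is B: q → □◇q.
Suppose q→□◇q is valid. Take Rxy and set V(q)={x}. Then q at x, so □◇q at x, so ◇q at y, so some z with Ryz has q; z=x, i.e. Ryx.

q → □◇q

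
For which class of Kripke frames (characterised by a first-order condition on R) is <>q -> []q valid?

Suppose ◇q→□q is valid. Take Rxy, Rxz and set V(q)={y}. Then ◇q at x, so □q at x, so q at z, i.e. z=y.
Conversely, any frame satisfying forall x forall y forall z (Rxy & Rxz -> y = z) validates the schema.
So the correspondent is partial functionality.

Partial functionality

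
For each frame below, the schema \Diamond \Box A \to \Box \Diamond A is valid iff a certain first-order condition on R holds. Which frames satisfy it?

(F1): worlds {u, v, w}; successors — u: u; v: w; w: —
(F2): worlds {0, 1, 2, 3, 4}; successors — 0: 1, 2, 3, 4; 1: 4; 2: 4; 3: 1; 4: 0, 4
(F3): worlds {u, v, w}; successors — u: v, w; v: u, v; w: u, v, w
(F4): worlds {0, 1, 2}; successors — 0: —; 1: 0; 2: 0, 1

(F3)

The schema corresponds to convergence: \forall x \forall y \forall z (Rxy \wedge Rxz \to \exists w (Ryw \wedge Rzw)).
(F1): fails — Rvw and Rvw but w and w have no common successor.
(F2): fails — R02 and R03 but 2 and 3 have no common successor.
(F3): holds.
(F4): fails — R10 and R10 but 0 and 0 have no common successor.
Valid on: (F3).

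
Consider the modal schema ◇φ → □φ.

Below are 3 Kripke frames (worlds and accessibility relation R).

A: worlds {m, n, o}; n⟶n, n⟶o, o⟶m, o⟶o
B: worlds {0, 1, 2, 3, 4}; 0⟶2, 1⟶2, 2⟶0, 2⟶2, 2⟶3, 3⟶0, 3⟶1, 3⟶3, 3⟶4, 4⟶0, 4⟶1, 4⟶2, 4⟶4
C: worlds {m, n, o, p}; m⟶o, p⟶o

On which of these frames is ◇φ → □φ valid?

Frame correspondent (Sahlqvist): ∀x ∀y ∀z (Rxy ∧ Rxz → y = z) — i.e. partial functionality.
A: fails — n sees both n and o.
B: fails — 2 sees both 0 and 2.
C: satisfies the condition.

C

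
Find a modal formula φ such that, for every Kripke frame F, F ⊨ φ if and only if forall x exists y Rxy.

This is seriality; the standard corresponding axiom is D: □q → ◇q.
Suppose □q→◇q is valid. At any x set V(q)=W. Then □q at x, so ◇q at x, so x has a successor.

□q → ◇q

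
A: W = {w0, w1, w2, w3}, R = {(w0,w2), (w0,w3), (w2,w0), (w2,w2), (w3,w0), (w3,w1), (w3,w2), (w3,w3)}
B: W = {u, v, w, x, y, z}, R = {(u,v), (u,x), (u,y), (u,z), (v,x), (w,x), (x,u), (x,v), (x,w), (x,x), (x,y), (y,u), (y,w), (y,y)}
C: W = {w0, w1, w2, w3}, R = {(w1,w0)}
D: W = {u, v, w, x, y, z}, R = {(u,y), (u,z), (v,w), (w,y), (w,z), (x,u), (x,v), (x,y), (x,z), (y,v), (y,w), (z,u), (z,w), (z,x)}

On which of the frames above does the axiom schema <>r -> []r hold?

Frame correspondent (Sahlqvist): forall x forall y forall z (Rxy & Rxz -> y = z) — i.e. partial functionality.
A: fails — w0 sees both w2 and w3.
B: fails — u sees both v and x.
C: holds.
D: fails — u sees both y and z.

C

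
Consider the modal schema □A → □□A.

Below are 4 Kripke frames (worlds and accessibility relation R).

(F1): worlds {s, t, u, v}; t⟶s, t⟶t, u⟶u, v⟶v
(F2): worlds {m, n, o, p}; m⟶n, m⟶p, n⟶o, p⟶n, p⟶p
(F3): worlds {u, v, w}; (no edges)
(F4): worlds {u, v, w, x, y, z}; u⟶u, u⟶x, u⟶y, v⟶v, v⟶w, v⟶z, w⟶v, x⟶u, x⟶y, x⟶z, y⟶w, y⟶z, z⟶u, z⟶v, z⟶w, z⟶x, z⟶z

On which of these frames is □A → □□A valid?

(F1), (F3)

This is the axiom for transitivity; its first-order frame correspondent is ∀x ∀y ∀z (Rxy ∧ Ryz → Rxz).
(F1): holds.
(F2): fails — Rpn and Rno but not Rpo.
(F3): holds.
(F4): fails — Rvz and Rzx but not Rvx.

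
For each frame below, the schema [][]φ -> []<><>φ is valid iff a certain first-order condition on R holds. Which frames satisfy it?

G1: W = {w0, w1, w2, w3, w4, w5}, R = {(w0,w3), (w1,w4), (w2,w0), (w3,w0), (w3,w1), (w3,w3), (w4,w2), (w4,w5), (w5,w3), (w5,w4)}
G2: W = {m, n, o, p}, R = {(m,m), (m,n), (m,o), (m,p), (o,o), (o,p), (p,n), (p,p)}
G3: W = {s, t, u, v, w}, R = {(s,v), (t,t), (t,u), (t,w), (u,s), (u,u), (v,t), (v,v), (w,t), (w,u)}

Frame correspondent (Sahlqvist): forall x forall z (xRz -> exists w (x R^2 w & z R^2 w)) — i.e. a generalized confluence (Geach) condition.
G1: fails — w1Rw4 but no w with w1R²w and w4R²w.
G2: fails — mRn but no w with mR²w and nR²w.
G3: ✓.

G3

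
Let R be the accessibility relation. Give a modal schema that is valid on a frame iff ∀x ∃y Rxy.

□s → ◇s

This is seriality; the standard corresponding axiom is D: □s → ◇s.
Suppose □s→◇s is valid. At any x set V(s)=W. Then □s at x, so ◇s at x, so x has a successor.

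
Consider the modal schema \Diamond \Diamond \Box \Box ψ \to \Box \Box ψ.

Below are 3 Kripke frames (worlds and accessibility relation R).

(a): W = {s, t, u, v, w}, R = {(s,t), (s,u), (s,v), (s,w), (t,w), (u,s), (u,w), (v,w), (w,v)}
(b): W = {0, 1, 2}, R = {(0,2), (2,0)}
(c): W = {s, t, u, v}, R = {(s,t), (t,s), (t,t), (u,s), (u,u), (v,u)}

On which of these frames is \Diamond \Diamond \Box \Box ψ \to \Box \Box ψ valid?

(b)

Frame correspondent (Sahlqvist): \forall x \forall y \forall z ((x R^2 y \wedge x R^2 z) \to \exists w (y R^2 w \wedge z = w)) — i.e. a generalized confluence (Geach) condition.
(a): fails — sR²v, sR²s but no w* with vR²w* and s=w*.
(b): satisfies the condition.
(c): fails — uR²s, uR²u but no w with sR²w and u=w.
Valid on: (b).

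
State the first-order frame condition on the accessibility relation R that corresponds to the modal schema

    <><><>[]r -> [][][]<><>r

This is a Sahlqvist (Geach-type) schema ◇^3□^1r → □^3◇^2r.
Minimal-valuation argument: fix x; take any y with xR^3y and any z with xR^3z. Set V(r) to the set of worlds R-reachable from y in exactly 1 step. Then □^1r holds at y, so the antecedent holds at x; validity forces ◇^2r at z, giving a w with zR^2w and yR^1w.
First-order correspondent: forall x forall y forall z ((x R^3 y & x R^3 z) -> exists w (yRw & z R^2 w)).

forall x forall y forall z ((x R^3 y & x R^3 z) -> exists w (yRw & z R^2 w))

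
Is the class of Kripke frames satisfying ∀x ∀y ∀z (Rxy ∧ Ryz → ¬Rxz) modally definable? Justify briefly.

Modal frame validity is preserved under surjective bounded morphisms.
The 7-cycle (worlds a,b,c,d,e,f,g with a→b→c→d→e→f→g→a) is intransitive. Mapping every world to a single reflexive point • is a surjective bounded morphism; the reflexive point is not intransitive (R••∧R•• but R••).
So the class is not modally definable.

Not definable by any modal formula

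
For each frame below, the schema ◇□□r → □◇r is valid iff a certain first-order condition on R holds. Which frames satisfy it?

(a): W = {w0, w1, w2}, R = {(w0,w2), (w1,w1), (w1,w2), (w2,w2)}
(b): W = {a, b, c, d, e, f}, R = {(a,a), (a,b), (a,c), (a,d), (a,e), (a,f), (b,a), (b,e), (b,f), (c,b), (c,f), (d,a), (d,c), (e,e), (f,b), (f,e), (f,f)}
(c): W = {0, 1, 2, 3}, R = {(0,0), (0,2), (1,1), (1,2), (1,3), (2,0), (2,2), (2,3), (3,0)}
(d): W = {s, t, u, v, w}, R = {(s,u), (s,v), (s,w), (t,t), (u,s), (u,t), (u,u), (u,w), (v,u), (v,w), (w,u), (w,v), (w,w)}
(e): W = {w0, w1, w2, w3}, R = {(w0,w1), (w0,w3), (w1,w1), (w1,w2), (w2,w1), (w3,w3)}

(a), (c)

The schema corresponds to a generalized confluence (Geach) condition: ∀x ∀y ∀z ((xRy ∧ xRz) → ∃w (yR²w ∧ zRw)).
(a): satisfies the condition.
(b): fails — aRe, aRc but no w with eR²w and cRw.
(c): satisfies the condition.
(d): fails — uRt, uRs but no w* with tR²w* and sRw*.
(e): fails — w0Rw1, w0Rw3 but no w with w1R²w and w3Rw.
Valid on: (a), (c).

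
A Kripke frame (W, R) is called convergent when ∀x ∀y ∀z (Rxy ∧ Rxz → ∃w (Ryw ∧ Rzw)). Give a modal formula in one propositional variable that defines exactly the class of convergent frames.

◇□q → □◇q

The condition is convergence. The .2 schema ◇□q → □◇q defines it.
Suppose ◇□q→□◇q is valid. Take Rxy, Rxz and set V(q)={w : Ryw}. Then □q at y so ◇□q at x, so □◇q at x, so ◇q at z, giving w with Rzw and Ryw.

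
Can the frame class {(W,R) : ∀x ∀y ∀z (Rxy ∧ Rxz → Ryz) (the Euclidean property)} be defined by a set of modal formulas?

This is a Sahlqvist condition; the 5 axiom ◇p → □◇p defines it.
Suppose ◇p→□◇p is valid. Take Rxy, Rxz and set V(p)={y}. Then ◇p at x, so □◇p at x, so ◇p at z, so some w with Rzw has p; w=y, i.e. Rzy. By symmetry of the argument, Ryz.

Yes — defined by ◇p → □◇p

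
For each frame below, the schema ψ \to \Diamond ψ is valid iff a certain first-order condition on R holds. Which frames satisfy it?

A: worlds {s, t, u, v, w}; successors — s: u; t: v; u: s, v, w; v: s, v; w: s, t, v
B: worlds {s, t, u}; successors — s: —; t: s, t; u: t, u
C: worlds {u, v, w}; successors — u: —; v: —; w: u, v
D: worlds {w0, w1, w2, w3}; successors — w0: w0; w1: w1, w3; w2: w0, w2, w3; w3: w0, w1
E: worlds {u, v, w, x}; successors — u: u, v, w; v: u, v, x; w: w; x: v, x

Frame correspondent (Sahlqvist): \forall x Rxx — i.e. reflexivity.
A: fails — world s does not see itself.
B: fails — world s does not see itself.
C: fails — world u does not see itself.
D: fails — world w3 does not see itself.
E: satisfies the condition.
Valid on: E.

E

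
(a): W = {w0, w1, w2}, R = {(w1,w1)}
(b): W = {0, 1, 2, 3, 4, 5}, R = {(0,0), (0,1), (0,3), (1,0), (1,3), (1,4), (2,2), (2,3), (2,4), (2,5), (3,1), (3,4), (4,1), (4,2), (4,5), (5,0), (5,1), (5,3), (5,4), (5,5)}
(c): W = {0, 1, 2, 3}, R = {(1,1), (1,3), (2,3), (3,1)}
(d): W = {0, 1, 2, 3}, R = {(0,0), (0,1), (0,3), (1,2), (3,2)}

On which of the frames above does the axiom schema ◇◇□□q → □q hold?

(a), (c)

This is the axiom for a generalized confluence (Geach) condition; its first-order frame correspondent is ∀x ∀y ∀z ((xR²y ∧ xRz) → ∃w (yR²w ∧ z = w)).
(a): ✓.
(b): fails — 2R²0, 2R2 but no w with 0R²w and 2=w.
(c): ✓.
(d): fails — 0R²1, 0R0 but no w with 1R²w and 0=w.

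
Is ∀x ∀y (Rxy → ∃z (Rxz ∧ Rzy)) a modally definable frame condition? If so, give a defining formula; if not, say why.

The condition is density. A defining modal formula is □□q → □q.
Suppose □□q→□q is valid. Take Rxy and set V(q)={w : xR²w}. Then □□q at x, so □q at x, so q at y, i.e. ∃z(Rxz∧Rzy).

Yes, by □□q → □q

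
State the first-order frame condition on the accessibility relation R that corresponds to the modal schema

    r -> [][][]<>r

This is a Sahlqvist (Geach-type) schema ◇^0□^0r → □^3◇^1r.
First-order correspondent: forall x forall z (x R^3 z -> exists w (x = w & zRw)).

forall x forall z (x R^3 z -> exists w (x = w & zRw))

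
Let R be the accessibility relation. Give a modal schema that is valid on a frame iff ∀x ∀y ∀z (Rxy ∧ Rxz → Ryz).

◇ψ → □◇ψ

This is the Euclidean property; the standard corresponding axiom is 5: ◇ψ → □◇ψ.
Suppose ◇ψ→□◇ψ is valid. Take Rxy, Rxz and set V(ψ)={y}. Then ◇ψ at x, so □◇ψ at x, so ◇ψ at z, so some w with Rzw has ψ; w=y, i.e. Rzy. By symmetry of the argument, Ryz.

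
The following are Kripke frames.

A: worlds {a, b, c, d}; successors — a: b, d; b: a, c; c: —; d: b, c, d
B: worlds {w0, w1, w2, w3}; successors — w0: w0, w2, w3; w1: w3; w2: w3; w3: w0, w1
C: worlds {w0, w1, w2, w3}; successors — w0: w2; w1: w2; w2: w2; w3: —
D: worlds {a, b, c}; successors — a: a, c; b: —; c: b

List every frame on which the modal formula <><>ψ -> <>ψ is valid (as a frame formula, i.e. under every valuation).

C

Frame correspondent (Sahlqvist): forall x forall y forall z (Rxy & Ryz -> Rxz) — i.e. transitivity.
A: fails — Rab and Rbc but not Rac.
B: fails — Rw3w1 and Rw1w3 but not Rw3w3.
C: ✓.
D: fails — Rac and Rcb but not Rab.
Valid on: C.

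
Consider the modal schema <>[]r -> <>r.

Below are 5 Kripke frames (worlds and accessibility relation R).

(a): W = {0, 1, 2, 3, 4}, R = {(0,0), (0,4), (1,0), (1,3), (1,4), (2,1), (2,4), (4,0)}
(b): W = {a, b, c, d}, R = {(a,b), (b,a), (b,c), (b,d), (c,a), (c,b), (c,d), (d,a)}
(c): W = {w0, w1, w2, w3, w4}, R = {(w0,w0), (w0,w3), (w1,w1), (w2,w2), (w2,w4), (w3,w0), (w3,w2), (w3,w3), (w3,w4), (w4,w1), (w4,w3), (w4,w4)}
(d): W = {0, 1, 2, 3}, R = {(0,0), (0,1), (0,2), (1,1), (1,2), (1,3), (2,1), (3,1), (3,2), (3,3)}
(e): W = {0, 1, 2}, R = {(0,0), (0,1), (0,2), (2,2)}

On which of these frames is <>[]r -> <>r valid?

This is the axiom for a generalized confluence (Geach) condition; its first-order frame correspondent is forall x forall y (xRy -> exists w (yRw & xRw)).
(a): fails — 1R3 but no w with 3Rw and 1Rw.
(b): fails — aRb but no w with bRw and aRw.
(c): satisfies the condition.
(d): satisfies the condition.
(e): fails — 0R1 but no w with 1Rw and 0Rw.
Valid on: (c), (d).

(c), (d)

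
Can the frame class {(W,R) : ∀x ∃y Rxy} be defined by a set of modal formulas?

The condition is seriality. A defining modal formula is □r → ◇r.
Suppose □r→◇r is valid. At any x set V(r)=W. Then □r at x, so ◇r at x, so x has a successor.

Yes, by □r → ◇r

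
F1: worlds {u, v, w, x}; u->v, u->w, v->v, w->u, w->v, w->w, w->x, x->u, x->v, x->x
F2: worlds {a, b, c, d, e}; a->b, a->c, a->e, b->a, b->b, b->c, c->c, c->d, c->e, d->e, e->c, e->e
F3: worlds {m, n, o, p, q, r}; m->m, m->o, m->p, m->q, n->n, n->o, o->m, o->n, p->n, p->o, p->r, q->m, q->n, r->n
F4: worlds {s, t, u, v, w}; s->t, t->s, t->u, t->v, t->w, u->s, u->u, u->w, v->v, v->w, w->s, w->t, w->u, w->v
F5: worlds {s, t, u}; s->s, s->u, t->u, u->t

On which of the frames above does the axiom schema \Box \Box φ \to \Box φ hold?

The schema corresponds to density: \forall x \forall y (Rxy \to \exists z (Rxz \wedge Rzy)).
F1: ✓.
F2: ✓.
F3: fails — Rpr but no z with Rpz and Rzr.
F4: fails — Rst but no z with Rsz and Rzt.
F5: fails — Rut but no z with Ruz and Rzt.

F1, F2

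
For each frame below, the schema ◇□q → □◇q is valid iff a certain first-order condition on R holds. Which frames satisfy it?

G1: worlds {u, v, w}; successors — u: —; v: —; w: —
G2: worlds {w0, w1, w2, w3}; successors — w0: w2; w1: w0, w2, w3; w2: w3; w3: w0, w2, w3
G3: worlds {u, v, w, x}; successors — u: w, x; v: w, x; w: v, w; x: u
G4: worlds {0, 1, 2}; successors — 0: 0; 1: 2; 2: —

G1

This is the axiom for convergence; its first-order frame correspondent is ∀x ∀y ∀z (Rxy ∧ Rxz → ∃w (Ryw ∧ Rzw)).
G1: ✓.
G2: fails — Rw1w2 and Rw1w0 but w2 and w0 have no common successor.
G3: fails — Ruw and Rux but w and x have no common successor.
G4: fails — R12 and R12 but 2 and 2 have no common successor.
Valid on: G1.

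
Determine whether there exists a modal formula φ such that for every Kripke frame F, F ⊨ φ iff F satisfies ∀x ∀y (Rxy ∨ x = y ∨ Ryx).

If a class were modally definable it would be closed under disjoint unions (Goldblatt–Thomason).
Take 2 disjoint single-world reflexive frames: each is trivially connected, but their disjoint union has 2 worlds with no edge between distinct components, so it is not connected.
Hence connectedness of R is not modally definable.

Not definable by any modal formula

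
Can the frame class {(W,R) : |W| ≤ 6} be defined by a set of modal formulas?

Any modally definable frame class is closed under disjoint unions.
Any modal formula valid on each of 7 disjoint one-world frames is valid on their disjoint union (validity is preserved under disjoint unions). Each one-world frame has |W|=1≤6, but the union has |W|=7.
Hence having at most 6 worlds is not modally definable.

Not definable by any modal formula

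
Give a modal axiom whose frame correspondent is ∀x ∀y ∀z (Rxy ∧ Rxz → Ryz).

◇q → □◇q

A defining formula is ◇q → □◇q (the 5 axiom).
Suppose ◇q→□◇q is valid. Take Rxy, Rxz and set V(q)={y}. Then ◇q at x, so □◇q at x, so ◇q at z, so some w with Rzw has q; w=y, i.e. Rzy. By symmetry of the argument, Ryz.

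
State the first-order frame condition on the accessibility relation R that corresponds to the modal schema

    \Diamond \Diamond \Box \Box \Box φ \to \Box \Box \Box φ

This is a Sahlqvist (Geach-type) schema ◇^2□^3φ → □^3◇^0φ.
First-order correspondent: \forall x \forall y \forall z ((x R^2 y \wedge x R^3 z) \to \exists w (y R^3 w \wedge z = w)).

\forall x \forall y \forall z ((x R^2 y \wedge x R^3 z) \to \exists w (y R^3 w \wedge z = w))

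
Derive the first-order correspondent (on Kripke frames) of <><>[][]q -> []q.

This is a Sahlqvist (Geach-type) schema ◇^2□^2q → □^1◇^0q.
Minimal-valuation argument: fix x; take any y with xR^2y and any z with xR^1z. Set V(q) to the set of worlds R-reachable from y in exactly 2 steps. Then □^2q holds at y, so the antecedent holds at x; validity forces ◇^0q at z, giving a w with zR^0w and yR^2w.
First-order correspondent: forall x forall y forall z ((x R^2 y & xRz) -> exists w (y R^2 w & z = w)).

forall x forall y forall z ((x R^2 y & xRz) -> exists w (y R^2 w & z = w))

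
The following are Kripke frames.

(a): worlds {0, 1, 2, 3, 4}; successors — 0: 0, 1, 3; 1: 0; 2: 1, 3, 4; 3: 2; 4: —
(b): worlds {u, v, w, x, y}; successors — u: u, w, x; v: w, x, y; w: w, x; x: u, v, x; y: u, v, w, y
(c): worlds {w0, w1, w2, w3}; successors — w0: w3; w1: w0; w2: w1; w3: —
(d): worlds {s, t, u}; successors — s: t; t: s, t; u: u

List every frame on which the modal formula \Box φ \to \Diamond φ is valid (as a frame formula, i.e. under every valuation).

(b), (d)

Frame correspondent (Sahlqvist): \forall x \exists y Rxy — i.e. seriality.
(a): fails — world 4 has no successor.
(b): holds.
(c): fails — world w3 has no successor.
(d): holds.
Valid on: (b), (d).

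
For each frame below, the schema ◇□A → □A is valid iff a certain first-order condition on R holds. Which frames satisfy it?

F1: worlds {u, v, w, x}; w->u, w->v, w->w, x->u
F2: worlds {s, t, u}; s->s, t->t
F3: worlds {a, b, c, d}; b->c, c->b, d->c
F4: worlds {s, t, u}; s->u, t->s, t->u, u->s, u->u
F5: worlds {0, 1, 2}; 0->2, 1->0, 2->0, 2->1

F2

Frame correspondent (Sahlqvist): ∀x ∀y ∀z (Rxy ∧ Rxz → Ryz) — i.e. the Euclidean property.
F1: fails — Rwu and Rww but not Ruw.
F2: satisfies the condition.
F3: fails — Rbc and Rbc but not Rcc.
F4: fails — Rts and Rts but not Rss.
F5: fails — R02 and R02 but not R22.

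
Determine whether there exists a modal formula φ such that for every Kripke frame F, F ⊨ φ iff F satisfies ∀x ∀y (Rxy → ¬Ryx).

Any modally definable frame class is closed under surjective bounded morphisms.
The 5-cycle (worlds 0,1,2,3,4 with 0→1→2→3→4→0) is asymmetric. Mapping every world to a single reflexive point • is a surjective bounded morphism, and the reflexive point is not asymmetric (R•• but asymmetry requires ¬R••).
So no modal formula (or set of formulas) defines exactly the asymmetric frames.

Not modally definable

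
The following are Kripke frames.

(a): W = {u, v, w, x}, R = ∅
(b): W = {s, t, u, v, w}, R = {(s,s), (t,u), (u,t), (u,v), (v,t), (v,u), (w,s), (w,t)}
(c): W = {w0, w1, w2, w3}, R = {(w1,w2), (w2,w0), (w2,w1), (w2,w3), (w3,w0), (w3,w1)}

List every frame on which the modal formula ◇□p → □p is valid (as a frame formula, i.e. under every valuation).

(a)

The schema corresponds to the Euclidean property: ∀x ∀y ∀z (Rxy ∧ Rxz → Ryz).
(a): condition met.
(b): fails — Rtu and Rtu but not Ruu.
(c): fails — Rw1w2 and Rw1w2 but not Rw2w2.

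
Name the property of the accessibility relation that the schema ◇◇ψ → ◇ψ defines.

This schema is equivalent to the 4 axiom □ψ → □□ψ.
It corresponds to transitivity: ∀x ∀y ∀z (Rxy ∧ Ryz → Rxz).

Transitivity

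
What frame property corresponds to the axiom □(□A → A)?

shift-reflexivity: ∀x ∀y (Rxy → Ryy)

This schema is the T□ axiom.
Its frame correspondent is shift-reflexivity — ∀x ∀y (Rxy → Ryy).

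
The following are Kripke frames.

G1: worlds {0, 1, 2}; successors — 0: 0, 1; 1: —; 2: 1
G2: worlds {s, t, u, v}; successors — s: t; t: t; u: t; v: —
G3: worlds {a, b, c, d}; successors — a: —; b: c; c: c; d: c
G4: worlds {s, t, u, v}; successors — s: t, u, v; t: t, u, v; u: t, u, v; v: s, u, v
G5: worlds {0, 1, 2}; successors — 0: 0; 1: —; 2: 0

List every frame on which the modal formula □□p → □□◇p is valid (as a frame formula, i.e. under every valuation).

The schema corresponds to a generalized confluence (Geach) condition: ∀x ∀z (xR²z → ∃w (xR²w ∧ zRw)).
G1: fails — 0R²1 but no w with 0R²w and 1Rw.
G2: condition met.
G3: condition met.
G4: condition met.
G5: condition met.
Valid on: G2, G3, G4, G5.

G2, G3, G4, G5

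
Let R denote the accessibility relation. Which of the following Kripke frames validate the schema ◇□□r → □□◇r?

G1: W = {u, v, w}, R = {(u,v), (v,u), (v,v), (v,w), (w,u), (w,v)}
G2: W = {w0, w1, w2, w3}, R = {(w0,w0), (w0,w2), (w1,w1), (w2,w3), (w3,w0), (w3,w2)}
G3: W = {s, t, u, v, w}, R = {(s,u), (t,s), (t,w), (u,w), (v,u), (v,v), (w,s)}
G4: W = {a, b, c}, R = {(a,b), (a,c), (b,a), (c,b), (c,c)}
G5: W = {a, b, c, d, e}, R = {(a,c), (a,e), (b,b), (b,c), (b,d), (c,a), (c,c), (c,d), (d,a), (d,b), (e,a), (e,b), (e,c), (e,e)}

This is the axiom for a generalized confluence (Geach) condition; its first-order frame correspondent is ∀x ∀y ∀z ((xRy ∧ xR²z) → ∃w (yR²w ∧ zRw)).
G1: condition met.
G2: fails — w0Rw2, w0R²w2 but no w with w2R²w and w2Rw.
G3: fails — tRs, tR²s but no w* with sR²w* and sRw*.
G4: fails — aRb, aR²b but no w with bR²w and bRw.
G5: condition met.

G1, G5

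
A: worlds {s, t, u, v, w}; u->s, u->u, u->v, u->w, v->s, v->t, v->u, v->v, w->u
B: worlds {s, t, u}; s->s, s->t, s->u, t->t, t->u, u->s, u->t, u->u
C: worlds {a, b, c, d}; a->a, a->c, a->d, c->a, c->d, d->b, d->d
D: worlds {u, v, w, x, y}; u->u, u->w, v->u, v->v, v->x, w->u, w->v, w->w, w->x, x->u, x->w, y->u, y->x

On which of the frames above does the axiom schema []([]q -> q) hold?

B

The schema corresponds to shift-reflexivity: forall x forall y (Rxy -> Ryy).
A: fails — Ruw but not Rww.
B: holds.
C: fails — Rdb but not Rbb.
D: fails — Ryx but not Rxx.
Valid on: B.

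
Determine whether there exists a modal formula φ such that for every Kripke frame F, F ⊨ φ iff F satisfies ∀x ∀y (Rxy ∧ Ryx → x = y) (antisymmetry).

Not definable by any modal formula

Modal frame validity is preserved under surjective bounded morphisms.
The 4-cycle (worlds a,b,c,d with a→b→c→d→a) is antisymmetric. Sending even-indexed worlds to a and odd-indexed worlds to b is a surjective bounded morphism onto the two-world frame with a↔b, which is not antisymmetric.
Hence antisymmetry is not modally definable.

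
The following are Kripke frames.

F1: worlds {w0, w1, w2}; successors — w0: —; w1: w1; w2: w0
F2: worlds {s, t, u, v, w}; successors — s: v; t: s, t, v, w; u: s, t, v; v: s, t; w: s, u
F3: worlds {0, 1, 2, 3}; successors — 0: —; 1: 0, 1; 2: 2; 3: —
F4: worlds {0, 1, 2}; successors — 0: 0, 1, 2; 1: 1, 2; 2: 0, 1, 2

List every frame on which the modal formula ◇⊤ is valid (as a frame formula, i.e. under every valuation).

F2, F4

The schema corresponds to seriality: ∀x ∃y Rxy.
F1: fails — world w0 has no successor.
F2: ✓.
F3: fails — world 0 has no successor.
F4: ✓.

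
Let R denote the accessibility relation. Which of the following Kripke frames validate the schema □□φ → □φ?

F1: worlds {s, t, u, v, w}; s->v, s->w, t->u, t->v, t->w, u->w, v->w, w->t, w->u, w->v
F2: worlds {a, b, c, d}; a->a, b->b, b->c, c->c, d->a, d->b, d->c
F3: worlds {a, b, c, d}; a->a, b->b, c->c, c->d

The schema corresponds to density: ∀x ∀y (Rxy → ∃z (Rxz ∧ Rzy)).
F1: fails — Rwt but no z with Rwz and Rzt.
F2: ✓.
F3: ✓.
Valid on: F2, F3.

F2, F3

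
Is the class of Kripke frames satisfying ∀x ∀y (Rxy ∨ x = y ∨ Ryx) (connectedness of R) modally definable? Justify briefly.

No

If a class were modally definable it would be closed under disjoint unions (Goldblatt–Thomason).
Take 3 disjoint single-world reflexive frames: each is trivially connected, but their disjoint union has 3 worlds with no edge between distinct components, so it is not connected.
So no modal formula (or set of formulas) defines exactly the connected frames.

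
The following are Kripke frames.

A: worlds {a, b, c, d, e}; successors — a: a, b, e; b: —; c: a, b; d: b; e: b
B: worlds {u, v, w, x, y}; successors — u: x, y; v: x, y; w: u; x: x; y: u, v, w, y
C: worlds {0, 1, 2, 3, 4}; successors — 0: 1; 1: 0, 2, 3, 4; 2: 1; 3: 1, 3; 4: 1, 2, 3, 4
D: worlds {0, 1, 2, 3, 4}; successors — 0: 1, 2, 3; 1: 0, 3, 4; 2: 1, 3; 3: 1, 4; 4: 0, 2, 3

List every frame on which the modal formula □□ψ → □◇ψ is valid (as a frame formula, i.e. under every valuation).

Frame correspondent (Sahlqvist): ∀x ∀z (xRz → ∃w (xR²w ∧ zRw)) — i.e. a generalized confluence (Geach) condition.
A: fails — aRb but no w with aR²w and bRw.
B: ✓.
C: ✓.
D: ✓.

B, C, D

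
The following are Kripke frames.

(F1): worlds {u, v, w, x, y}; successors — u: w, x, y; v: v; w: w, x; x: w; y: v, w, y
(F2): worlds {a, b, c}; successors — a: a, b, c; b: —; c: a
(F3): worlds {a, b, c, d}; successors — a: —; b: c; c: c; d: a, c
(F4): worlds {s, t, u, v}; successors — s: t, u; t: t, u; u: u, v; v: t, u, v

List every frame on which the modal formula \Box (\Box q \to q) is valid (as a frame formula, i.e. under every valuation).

(F4)

The schema corresponds to shift-reflexivity: \forall x \forall y (Rxy \to Ryy).
(F1): fails — Rwx but not Rxx.
(F2): fails — Rac but not Rcc.
(F3): fails — Rda but not Raa.
(F4): condition met.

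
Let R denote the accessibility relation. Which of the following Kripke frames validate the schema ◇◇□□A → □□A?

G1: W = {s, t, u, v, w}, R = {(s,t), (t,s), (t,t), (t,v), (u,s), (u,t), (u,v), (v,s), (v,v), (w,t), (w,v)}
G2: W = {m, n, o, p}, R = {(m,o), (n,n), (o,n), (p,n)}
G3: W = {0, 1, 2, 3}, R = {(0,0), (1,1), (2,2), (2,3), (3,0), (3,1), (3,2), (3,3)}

This is the axiom for a generalized confluence (Geach) condition; its first-order frame correspondent is ∀x ∀y ∀z ((xR²y ∧ xR²z) → ∃w (yR²w ∧ z = w)).
G1: condition met.
G2: condition met.
G3: fails — 2R²0, 2R²1 but no w with 0R²w and 1=w.

G1, G2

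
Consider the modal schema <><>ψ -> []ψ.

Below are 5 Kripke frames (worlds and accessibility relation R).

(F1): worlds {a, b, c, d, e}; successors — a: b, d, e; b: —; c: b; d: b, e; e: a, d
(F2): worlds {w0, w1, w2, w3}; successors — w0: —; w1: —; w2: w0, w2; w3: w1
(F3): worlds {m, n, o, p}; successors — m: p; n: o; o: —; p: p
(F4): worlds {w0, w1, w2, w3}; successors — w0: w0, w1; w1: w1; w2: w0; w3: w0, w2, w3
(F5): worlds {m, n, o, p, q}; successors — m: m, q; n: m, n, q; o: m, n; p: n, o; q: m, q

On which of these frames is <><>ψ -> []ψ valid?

(F3)

This is the axiom for a generalized confluence (Geach) condition; its first-order frame correspondent is forall x forall y forall z ((x R^2 y & xRz) -> exists w (y = w & z = w)).
(F1): fails — aR²a, aRb but a ≠ b.
(F2): fails — w2R²w0, w2Rw2 but w0 ≠ w2.
(F3): ✓.
(F4): fails — w0R²w0, w0Rw1 but w0 ≠ w1.
(F5): fails — mR²m, mRq but m ≠ q.
Valid on: (F3).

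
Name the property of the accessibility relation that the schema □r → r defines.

reflexivity

Suppose □r→r is valid. At any x set V(r)={w : Rxw}. Then □r holds at x, so r holds at x, i.e. Rxx.
Conversely, on a frame with reflexivity the schema holds at every world under every valuation.
Frame condition: ∀x Rxx.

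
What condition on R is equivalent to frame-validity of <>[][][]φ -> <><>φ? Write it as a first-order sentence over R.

This is a Sahlqvist (Geach-type) schema ◇^1□^3φ → □^0◇^2φ.
Minimal-valuation argument: fix x; take any y with xR^1y and any z with xR^0z. Set V(φ) to the set of worlds R-reachable from y in exactly 3 steps. Then □^3φ holds at y, so the antecedent holds at x; validity forces ◇^2φ at z, giving a w with zR^2w and yR^3w.
First-order correspondent: forall x forall y (xRy -> exists w (y R^3 w & x R^2 w)).

forall x forall y (xRy -> exists w (y R^3 w & x R^2 w))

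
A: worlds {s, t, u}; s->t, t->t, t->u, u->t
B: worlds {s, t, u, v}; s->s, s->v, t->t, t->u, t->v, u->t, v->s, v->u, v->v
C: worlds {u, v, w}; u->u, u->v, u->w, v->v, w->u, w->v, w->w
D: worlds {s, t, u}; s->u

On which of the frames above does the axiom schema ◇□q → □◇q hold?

Frame correspondent (Sahlqvist): ∀x ∀y ∀z (Rxy ∧ Rxz → ∃w (Ryw ∧ Rzw)) — i.e. convergence.
A: holds.
B: fails — Rtv and Rtu but v and u have no common successor.
C: holds.
D: fails — Rsu and Rsu but u and u have no common successor.

A, C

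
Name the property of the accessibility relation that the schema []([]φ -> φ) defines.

shift-reflexivity: forall x forall y (Rxy -> Ryy)

Suppose □(□φ→φ) is valid. Take Rxy and set V(φ)={w : Ryw}. Then at y, □φ holds; since □(□φ→φ) at x, □φ→φ at y, so φ at y, i.e. Ryy.
Conversely, on a frame with shift-reflexivity the schema holds at every world under every valuation.
So the correspondent is shift-reflexivity.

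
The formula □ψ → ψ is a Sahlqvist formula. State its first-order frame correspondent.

This is the T axiom.
It corresponds to reflexivity: ∀x Rxx.

reflexivity: ∀x Rxx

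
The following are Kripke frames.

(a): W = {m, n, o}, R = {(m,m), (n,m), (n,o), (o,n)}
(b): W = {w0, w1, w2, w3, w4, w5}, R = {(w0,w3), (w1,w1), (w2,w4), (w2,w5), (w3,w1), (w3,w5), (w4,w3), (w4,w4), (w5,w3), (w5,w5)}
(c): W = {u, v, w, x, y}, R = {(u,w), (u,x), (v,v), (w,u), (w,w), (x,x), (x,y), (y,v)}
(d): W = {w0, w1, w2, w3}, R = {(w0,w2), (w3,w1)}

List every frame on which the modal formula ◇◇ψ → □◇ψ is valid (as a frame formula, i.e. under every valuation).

The schema corresponds to a generalized confluence (Geach) condition: ∀x ∀y ∀z ((xR²y ∧ xRz) → ∃w (y = w ∧ zRw)).
(a): fails — nR²m, nRo but no w with m=w and oRw.
(b): fails — w2R²w4, w2Rw5 but no w with w4=w and w5Rw.
(c): fails — uR²u, uRx but no t with u=t and xRt.
(d): condition met.
Valid on: (d).

(d)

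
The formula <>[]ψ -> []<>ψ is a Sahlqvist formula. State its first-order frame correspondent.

This schema is the .2 axiom.
Its frame correspondent is convergence — forall x forall y forall z (Rxy & Rxz -> exists w (Ryw & Rzw)).

convergence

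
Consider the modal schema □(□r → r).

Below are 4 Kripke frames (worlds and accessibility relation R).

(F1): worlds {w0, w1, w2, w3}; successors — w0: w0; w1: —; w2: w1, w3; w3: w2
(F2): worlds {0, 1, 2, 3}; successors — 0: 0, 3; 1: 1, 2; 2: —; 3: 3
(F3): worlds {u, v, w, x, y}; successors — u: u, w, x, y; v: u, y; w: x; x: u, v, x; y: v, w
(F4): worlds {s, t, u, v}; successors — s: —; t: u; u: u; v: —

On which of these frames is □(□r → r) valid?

The schema corresponds to shift-reflexivity: ∀x ∀y (Rxy → Ryy).
(F1): fails — Rw3w2 but not Rw2w2.
(F2): fails — R12 but not R22.
(F3): fails — Ruw but not Rww.
(F4): holds.
Valid on: (F4).

(F4)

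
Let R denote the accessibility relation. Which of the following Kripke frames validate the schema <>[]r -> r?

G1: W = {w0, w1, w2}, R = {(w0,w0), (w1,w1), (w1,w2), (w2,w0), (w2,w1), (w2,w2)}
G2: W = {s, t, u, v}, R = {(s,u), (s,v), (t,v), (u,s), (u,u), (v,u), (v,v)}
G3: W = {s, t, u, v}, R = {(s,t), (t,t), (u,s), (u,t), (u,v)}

none

This is the axiom for symmetry; its first-order frame correspondent is forall x forall y (Rxy -> Ryx).
G1: fails — Rw2w0 but not Rw0w2.
G2: fails — Rtv but not Rvt.
G3: fails — Ruv but not Rvu.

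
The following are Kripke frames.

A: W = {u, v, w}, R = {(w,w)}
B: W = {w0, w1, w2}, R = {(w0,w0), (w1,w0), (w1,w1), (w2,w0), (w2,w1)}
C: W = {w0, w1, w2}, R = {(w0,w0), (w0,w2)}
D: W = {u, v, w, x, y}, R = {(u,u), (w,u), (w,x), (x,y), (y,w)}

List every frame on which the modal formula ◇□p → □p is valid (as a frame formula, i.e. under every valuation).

This is the axiom for the Euclidean property; its first-order frame correspondent is ∀x ∀y ∀z (Rxy ∧ Rxz → Ryz).
A: holds.
B: fails — Rw1w0 and Rw1w1 but not Rw0w1.
C: fails — Rw0w2 and Rw0w2 but not Rw2w2.
D: fails — Rwu and Rwx but not Rux.
Valid on: A.

A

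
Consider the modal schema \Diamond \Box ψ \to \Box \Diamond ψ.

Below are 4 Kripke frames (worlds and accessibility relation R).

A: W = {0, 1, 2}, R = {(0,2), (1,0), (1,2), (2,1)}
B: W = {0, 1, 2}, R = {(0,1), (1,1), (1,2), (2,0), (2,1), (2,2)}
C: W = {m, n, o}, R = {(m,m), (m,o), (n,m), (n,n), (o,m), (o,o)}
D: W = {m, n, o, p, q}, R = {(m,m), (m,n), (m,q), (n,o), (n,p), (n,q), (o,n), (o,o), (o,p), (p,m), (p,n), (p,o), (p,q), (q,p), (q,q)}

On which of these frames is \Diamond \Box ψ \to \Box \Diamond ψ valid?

Frame correspondent (Sahlqvist): \forall x \forall y \forall z (Rxy \wedge Rxz \to \exists w (Ryw \wedge Rzw)) — i.e. convergence.
A: fails — R12 and R10 but 2 and 0 have no common successor.
B: ✓.
C: ✓.
D: ✓.

B, C, D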